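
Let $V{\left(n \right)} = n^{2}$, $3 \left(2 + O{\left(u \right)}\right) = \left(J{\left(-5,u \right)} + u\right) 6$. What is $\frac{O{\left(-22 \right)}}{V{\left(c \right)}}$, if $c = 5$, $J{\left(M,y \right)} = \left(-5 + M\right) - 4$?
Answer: $- \frac{74}{25} \approx -2.96$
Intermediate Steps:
$J{\left(M,y \right)} = -9 + M$
$O{\left(u \right)} = -30 + 2 u$ ($O{\left(u \right)} = -2 + \frac{\left(\left(-9 - 5\right) + u\right) 6}{3} = -2 + \frac{\left(-14 + u\right) 6}{3} = -2 + \frac{-84 + 6 u}{3} = -2 + \left(-28 + 2 u\right) = -30 + 2 u$)
$\frac{O{\left(-22 \right)}}{V{\left(c \right)}} = \frac{-30 + 2 \left(-22\right)}{5^{2}} = \frac{-30 - 44}{25} = \left(-74\right) \frac{1}{25} = - \frac{74}{25}$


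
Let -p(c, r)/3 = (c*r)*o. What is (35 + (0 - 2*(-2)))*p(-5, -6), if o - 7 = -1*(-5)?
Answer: -42120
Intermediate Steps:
o = 12 (o = 7 - 1*(-5) = 7 + 5 = 12)
p(c, r) = -36*c*r (p(c, r) = -3*c*r*12 = -36*c*r)
(35 + (0 - 2*(-2)))*p(-5, -6) = (35 + (0 - 2*(-2)))*(-36*(-5)*(-6)) = (35 + (0 + 4))*(-1080) = (35 + 4)*(-1080) = 39*(-1080) = -42120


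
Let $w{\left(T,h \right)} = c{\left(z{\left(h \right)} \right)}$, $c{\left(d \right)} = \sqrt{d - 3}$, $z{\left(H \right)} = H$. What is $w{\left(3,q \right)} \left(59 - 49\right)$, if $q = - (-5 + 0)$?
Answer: $10 \sqrt{2} \approx 14.142$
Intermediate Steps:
$q = 5$ ($q = \left(-1\right) \left(-5\right) = 5$)
$c{\left(d \right)} = \sqrt{-3 + d}$
$w{\left(T,h \right)} = \sqrt{-3 + h}$
$w{\left(3,q \right)} \left(59 - 49\right) = \sqrt{-3 + 5} \left(59 - 49\right) = \sqrt{2} \cdot 10 = 10 \sqrt{2}$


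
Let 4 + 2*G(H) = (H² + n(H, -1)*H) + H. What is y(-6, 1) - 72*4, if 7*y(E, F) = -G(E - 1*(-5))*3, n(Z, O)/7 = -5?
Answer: -4125/14 ≈ -294.64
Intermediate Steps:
n(Z, O) = -35 (n(Z, O) = 7*(-5) = -35)
G(H) = -2 + H²/2 - 17*H (G(H) = -2 + ((H² - 35*H) + H)/2 = -2 + (H² - 34*H)/2 = -2 + (H²/2 - 17*H) = -2 + H²/2 - 17*H)
y(E, F) = 261/7 - 3*(5 + E)²/14 + 51*E/7 (y(E, F) = (-(-2 + (E - 1*(-5))²/2 - 17*(E - 1*(-5)))*3)/7 = (-(-2 + (E + 5)²/2 - 17*(E + 5))*3)/7 = (-(-2 + (5 + E)²/2 - 17*(5 + E))*3)/7 = (-(-2 + (5 + E)²/2 + (-85 - 17*E))*3)/7 = (-(-87 + (5 + E)²/2 - 17*E)*3)/7 = ((87 + 17*E - (5 + E)²/2)*3)/7 = (261 + 51*E - 3*(5 + E)²/2)/7 = 261/7 - 3*(5 + E)²/14 + 51*E/7)
y(-6, 1) - 72*4 = (447/14 - 3/14*(-6)² + (36/7)*(-6)) - 72*4 = (447/14 - 3/14*36 - 216/7) - 18*16 = (447/14 - 54/7 - 216/7) - 288 = -93/14 - 288 = -4125/14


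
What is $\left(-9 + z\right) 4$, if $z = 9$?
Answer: $0$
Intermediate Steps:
$\left(-9 + z\right) 4 = \left(-9 + 9\right) 4 = 0 \cdot 4 = 0$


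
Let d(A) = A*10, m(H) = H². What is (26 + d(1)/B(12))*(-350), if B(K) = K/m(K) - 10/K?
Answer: -13300/3 ≈ -4433.3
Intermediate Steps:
B(K) = -9/K (B(K) = K/(K²) - 10/K = K/K² - 10/K = 1/K - 10/K = -9/K)
d(A) = 10*A
(26 + d(1)/B(12))*(-350) = (26 + (10*1)/((-9/12)))*(-350) = (26 + 10/((-9*1/12)))*(-350) = (26 + 10/(-¾))*(-350) = (26 + 10*(-4/3))*(-350) = (26 - 40/3)*(-350) = (38/3)*(-350) = -13300/3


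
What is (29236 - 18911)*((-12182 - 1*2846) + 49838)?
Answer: 359413250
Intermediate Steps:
(29236 - 18911)*((-12182 - 1*2846) + 49838) = 10325*((-12182 - 2846) + 49838) = 10325*(-15028 + 49838) = 10325*34810 = 359413250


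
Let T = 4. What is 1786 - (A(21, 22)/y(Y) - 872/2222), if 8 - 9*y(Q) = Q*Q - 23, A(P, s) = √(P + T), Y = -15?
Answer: 385078303/215534 ≈ 1786.6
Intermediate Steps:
A(P, s) = √(4 + P) (A(P, s) = √(P + 4) = √(4 + P))
y(Q) = 31/9 - Q²/9 (y(Q) = 8/9 - (Q*Q - 23)/9 = 8/9 - (Q² - 23)/9 = 8/9 - (-23 + Q²)/9 = 8/9 + (23/9 - Q²/9) = 31/9 - Q²/9)
1786 - (A(21, 22)/y(Y) - 872/2222) = 1786 - (√(4 + 21)/(31/9 - ⅑*(-15)²) - 872/2222) = 1786 - (√25/(31/9 - ⅑*225) - 872*1/2222) = 1786 - (5/(31/9 - 25) - 436/1111) = 1786 - (5/(-194/9) - 436/1111) = 1786 - (5*(-9/194) - 436/1111) = 1786 - (-45/194 - 436/1111) = 1786 - 1*(-134579/215534) = 1786 + 134579/215534 = 385078303/215534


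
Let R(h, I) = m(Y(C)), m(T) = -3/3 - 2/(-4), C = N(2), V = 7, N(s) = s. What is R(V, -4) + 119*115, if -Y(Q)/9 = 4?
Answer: 27369/2 ≈ 13685.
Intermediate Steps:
C = 2
Y(Q) = -36 (Y(Q) = -9*4 = -36)
m(T) = -½ (m(T) = -3*⅓ - 2*(-¼) = -1 + ½ = -½)
R(h, I) = -½
R(V, -4) + 119*115 = -½ + 119*115 = -½ + 13685 = 27369/2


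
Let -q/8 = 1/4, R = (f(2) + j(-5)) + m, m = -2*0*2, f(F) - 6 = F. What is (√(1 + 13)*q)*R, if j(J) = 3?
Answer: -22*√14 ≈ -82.316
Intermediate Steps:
f(F) = 6 + F
m = 0 (m = 0*2 = 0)
R = 11 (R = ((6 + 2) + 3) + 0 = (8 + 3) + 0 = 11 + 0 = 11)
q = -2 (q = -8/4 = -8*¼ = -2)
(√(1 + 13)*q)*R = (√(1 + 13)*(-2))*11 = (√14*(-2))*11 = -2*√14*11 = -22*√14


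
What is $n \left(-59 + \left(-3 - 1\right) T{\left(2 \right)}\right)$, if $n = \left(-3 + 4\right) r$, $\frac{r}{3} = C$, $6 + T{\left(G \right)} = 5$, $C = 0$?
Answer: $0$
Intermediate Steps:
$T{\left(G \right)} = -1$ ($T{\left(G \right)} = -6 + 5 = -1$)
$r = 0$ ($r = 3 \cdot 0 = 0$)
$n = 0$ ($n = \left(-3 + 4\right) 0 = 1 \cdot 0 = 0$)
$n \left(-59 + \left(-3 - 1\right) T{\left(2 \right)}\right) = 0 \left(-59 + \left(-3 - 1\right) \left(-1\right)\right) = 0 \left(-59 - -4\right) = 0 \left(-59 + 4\right) = 0 \left(-55\right) = 0$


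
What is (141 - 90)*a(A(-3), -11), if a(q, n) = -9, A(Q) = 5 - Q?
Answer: -459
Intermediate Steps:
(141 - 90)*a(A(-3), -11) = (141 - 90)*(-9) = 51*(-9) = -459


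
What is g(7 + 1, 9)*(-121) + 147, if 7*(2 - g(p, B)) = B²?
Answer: 9136/7 ≈ 1305.1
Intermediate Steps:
g(p, B) = 2 - B²/7
g(7 + 1, 9)*(-121) + 147 = (2 - ⅐*9²)*(-121) + 147 = (2 - ⅐*81)*(-121) + 147 = (2 - 81/7)*(-121) + 147 = -67/7*(-121) + 147 = 8107/7 + 147 = 9136/7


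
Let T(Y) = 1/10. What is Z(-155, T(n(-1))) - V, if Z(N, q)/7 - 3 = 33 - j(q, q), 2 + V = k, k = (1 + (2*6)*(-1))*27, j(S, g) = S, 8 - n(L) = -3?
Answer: 5503/10 ≈ 550.30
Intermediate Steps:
n(L) = 11 (n(L) = 8 - 1*(-3) = 8 + 3 = 11)
k = -297 (k = (1 + 12*(-1))*27 = (1 - 12)*27 = -11*27 = -297)
V = -299 (V = -2 - 297 = -299)
T(Y) = 1/10
Z(N, q) = 252 - 7*q (Z(N, q) = 21 + 7*(33 - q) = 21 + (231 - 7*q) = 252 - 7*q)
Z(-155, T(n(-1))) - V = (252 - 7*1/10) - 1*(-299) = (252 - 7/10) + 299 = 2513/10 + 299 = 5503/10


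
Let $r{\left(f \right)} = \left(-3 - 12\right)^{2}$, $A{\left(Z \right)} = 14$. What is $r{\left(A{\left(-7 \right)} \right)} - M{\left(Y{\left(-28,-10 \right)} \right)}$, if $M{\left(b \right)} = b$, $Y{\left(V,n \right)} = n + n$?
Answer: $245$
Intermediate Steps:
$Y{\left(V,n \right)} = 2 n$
$r{\left(f \right)} = 225$ ($r{\left(f \right)} = \left(-15\right)^{2} = 225$)
$r{\left(A{\left(-7 \right)} \right)} - M{\left(Y{\left(-28,-10 \right)} \right)} = 225 - 2 \left(-10\right) = 225 - -20 = 225 + 20 = 245$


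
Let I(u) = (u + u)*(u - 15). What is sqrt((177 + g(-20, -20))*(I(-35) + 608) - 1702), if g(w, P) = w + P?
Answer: sqrt(561094) ≈ 749.06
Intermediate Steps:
I(u) = 2*u*(-15 + u) (I(u) = (2*u)*(-15 + u) = 2*u*(-15 + u))
g(w, P) = P + w
sqrt((177 + g(-20, -20))*(I(-35) + 608) - 1702) = sqrt((177 + (-20 - 20))*(2*(-35)*(-15 - 35) + 608) - 1702) = sqrt((177 - 40)*(2*(-35)*(-50) + 608) - 1702) = sqrt(137*(3500 + 608) - 1702) = sqrt(137*4108 - 1702) = sqrt(562796 - 1702) = sqrt(561094)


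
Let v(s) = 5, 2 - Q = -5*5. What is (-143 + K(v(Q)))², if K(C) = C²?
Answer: 13924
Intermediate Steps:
Q = 27 (Q = 2 - (-5)*5 = 2 - 1*(-25) = 2 + 25 = 27)
(-143 + K(v(Q)))² = (-143 + 5²)² = (-143 + 25)² = (-118)² = 13924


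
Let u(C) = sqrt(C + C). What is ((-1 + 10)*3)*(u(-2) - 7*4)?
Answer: -756 + 54*I ≈ -756.0 + 54.0*I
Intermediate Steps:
u(C) = sqrt(2)*sqrt(C) (u(C) = sqrt(2*C) = sqrt(2)*sqrt(C))
((-1 + 10)*3)*(u(-2) - 7*4) = ((-1 + 10)*3)*(sqrt(2)*sqrt(-2) - 7*4) = (9*3)*(sqrt(2)*(I*sqrt(2)) - 28) = 27*(2*I - 28) = 27*(-28 + 2*I) = -756 + 54*I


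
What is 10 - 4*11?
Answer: -34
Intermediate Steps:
10 - 4*11 = 10 - 44 = -34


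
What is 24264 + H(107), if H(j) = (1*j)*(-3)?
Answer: 23943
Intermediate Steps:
H(j) = -3*j (H(j) = j*(-3) = -3*j)
24264 + H(107) = 24264 - 3*107 = 24264 - 321 = 23943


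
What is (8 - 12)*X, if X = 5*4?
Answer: -80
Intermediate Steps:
X = 20
(8 - 12)*X = (8 - 12)*20 = -4*20 = -80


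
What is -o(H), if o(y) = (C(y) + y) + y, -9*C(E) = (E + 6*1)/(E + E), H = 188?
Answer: -636095/1692 ≈ -375.94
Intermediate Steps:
C(E) = -(6 + E)/(18*E) (C(E) = -(E + 6*1)/(9*(E + E)) = -(E + 6)/(9*(2*E)) = -(6 + E)*1/(2*E)/9 = -(6 + E)/(18*E))
o(y) = 2*y + (-6 - y)/(18*y) (o(y) = ((-6 - y)/(18*y) + y) + y = (y + (-6 - y)/(18*y)) + y = 2*y + (-6 - y)/(18*y))
-o(H) = -(-6 - 1*188 + 36*188²)/(18*188) = -(-6 - 188 + 36*35344)/(18*188) = -(-6 - 188 + 1272384)/(18*188) = -1272190/(18*188) = -1*636095/1692 = -636095/1692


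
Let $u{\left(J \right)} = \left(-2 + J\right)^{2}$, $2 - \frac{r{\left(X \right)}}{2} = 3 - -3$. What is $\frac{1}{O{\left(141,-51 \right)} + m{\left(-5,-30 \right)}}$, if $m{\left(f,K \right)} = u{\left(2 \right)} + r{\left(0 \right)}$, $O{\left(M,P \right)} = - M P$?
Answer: $\frac{1}{7183} \approx 0.00013922$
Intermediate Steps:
$r{\left(X \right)} = -8$ ($r{\left(X \right)} = 4 - 2 \left(3 - -3\right) = 4 - 2 \left(3 + 3\right) = 4 - 12 = -8$)
$O{\left(M,P \right)} = - M P$
$m{\left(f,K \right)} = -8$ ($m{\left(f,K \right)} = \left(-2 + 2\right)^{2} - 8 = 0^{2} - 8 = 0 - 8 = -8$)
$\frac{1}{O{\left(141,-51 \right)} + m{\left(-5,-30 \right)}} = \frac{1}{\left(-1\right) 141 \left(-51\right) - 8} = \frac{1}{7191 - 8} = \frac{1}{7183}$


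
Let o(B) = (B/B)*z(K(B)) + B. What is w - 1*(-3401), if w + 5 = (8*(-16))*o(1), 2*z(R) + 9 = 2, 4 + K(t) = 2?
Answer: 3716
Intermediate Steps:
K(t) = -2 (K(t) = -4 + 2 = -2)
z(R) = -7/2 (z(R) = -9/2 + (½)*2 = -9/2 + 1 = -7/2)
o(B) = -7/2 + B (o(B) = (B/B)*(-7/2) + B = 1*(-7/2) + B = -7/2 + B)
w = 315 (w = -5 + (8*(-16))*(-7/2 + 1) = -5 - 128*(-5/2) = -5 + 320 = 315)
w - 1*(-3401) = 315 - 1*(-3401) = 315 + 3401 = 3716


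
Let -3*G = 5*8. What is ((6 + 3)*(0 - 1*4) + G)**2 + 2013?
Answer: 40021/9 ≈ 4446.8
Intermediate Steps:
G = -40/3 (G = -5*8/3 = -1/3*40 = -40/3 ≈ -13.333)
((6 + 3)*(0 - 1*4) + G)**2 + 2013 = ((6 + 3)*(0 - 1*4) - 40/3)**2 + 2013 = (9*(0 - 4) - 40/3)**2 + 2013 = (9*(-4) - 40/3)**2 + 2013 = (-36 - 40/3)**2 + 2013 = (-148/3)**2 + 2013 = 21904/9 + 2013 = 40021/9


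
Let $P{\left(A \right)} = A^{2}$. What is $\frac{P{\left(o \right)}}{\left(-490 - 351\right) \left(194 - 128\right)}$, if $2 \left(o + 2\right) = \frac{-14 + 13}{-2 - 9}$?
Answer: $- \frac{1849}{26864904} \approx -6.8826 \cdot 10^{-5}$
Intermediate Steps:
$o = - \frac{43}{22}$ ($o = -2 + \frac{\left(-14 + 13\right) \frac{1}{-2 - 9}}{2} = -2 + \frac{\left(-1\right) \frac{1}{-11}}{2} = -2 + \frac{\left(-1\right) \left(- \frac{1}{11}\right)}{2} = -2 + \frac{1}{2} \cdot \frac{1}{11} = -2 + \frac{1}{22} = - \frac{43}{22} \approx -1.9545$)
$\frac{P{\left(o \right)}}{\left(-490 - 351\right) \left(194 - 128\right)} = \frac{\left(- \frac{43}{22}\right)^{2}}{\left(-490 - 351\right) \left(194 - 128\right)} = \frac{1849}{484 \left(\left(-841\right) 66\right)} = \frac{1849}{484 \left(-55506\right)} = \frac{1849}{484} \left(- \frac{1}{55506}\right) = - \frac{1849}{26864904}$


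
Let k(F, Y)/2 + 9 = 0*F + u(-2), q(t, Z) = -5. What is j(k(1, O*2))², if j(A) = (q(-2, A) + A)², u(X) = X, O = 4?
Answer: 531441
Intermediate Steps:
k(F, Y) = -22 (k(F, Y) = -18 + 2*(0*F - 2) = -18 + 2*(0 - 2) = -18 + 2*(-2) = -18 - 4 = -22)
j(A) = (-5 + A)²
j(k(1, O*2))² = ((-5 - 22)²)² = ((-27)²)² = 729² = 531441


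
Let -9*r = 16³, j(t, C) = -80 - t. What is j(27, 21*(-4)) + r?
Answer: -5059/9 ≈ -562.11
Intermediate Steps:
r = -4096/9 (r = -⅑*16³ = -⅑*4096 = -4096/9 ≈ -455.11)
j(27, 21*(-4)) + r = (-80 - 1*27) - 4096/9 = (-80 - 27) - 4096/9 = -107 - 4096/9 = -5059/9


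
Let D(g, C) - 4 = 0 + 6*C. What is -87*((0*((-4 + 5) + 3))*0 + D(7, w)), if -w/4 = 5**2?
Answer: 51852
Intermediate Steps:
w = -100 (w = -4*5**2 = -4*25 = -100)
D(g, C) = 4 + 6*C (D(g, C) = 4 + (0 + 6*C) = 4 + 6*C)
-87*((0*((-4 + 5) + 3))*0 + D(7, w)) = -87*((0*((-4 + 5) + 3))*0 + (4 + 6*(-100))) = -87*((0*(1 + 3))*0 + (4 - 600)) = -87*((0*4)*0 - 596) = -87*(0*0 - 596) = -87*(0 - 596) = -87*(-596) = 51852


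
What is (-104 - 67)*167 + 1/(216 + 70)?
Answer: -8167301/286 ≈ -28557.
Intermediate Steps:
(-104 - 67)*167 + 1/(216 + 70) = -171*167 + 1/286 = -28557 + 1/286 = -8167301/286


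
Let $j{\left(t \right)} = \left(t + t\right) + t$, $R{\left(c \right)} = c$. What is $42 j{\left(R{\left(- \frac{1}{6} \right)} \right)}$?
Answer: $-21$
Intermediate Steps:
$j{\left(t \right)} = 3 t$ ($j{\left(t \right)} = 2 t + t = 3 t$)
$42 j{\left(R{\left(- \frac{1}{6} \right)} \right)} = 42 \cdot 3 \left(- \frac{1}{6}\right) = 42 \left(- \frac{1}{2}\right) = -21$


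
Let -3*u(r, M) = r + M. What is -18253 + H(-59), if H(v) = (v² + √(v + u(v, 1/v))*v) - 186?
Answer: -14958 - I*√1232097/3 ≈ -14958.0 - 370.0*I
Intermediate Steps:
u(r, M) = -M/3 - r/3 (u(r, M) = -(r + M)/3 = -(M + r)/3 = -M/3 - r/3)
H(v) = -186 + v² + v*√(-1/(3*v) + 2*v/3) (H(v) = (v² + √(v + (-1/(3*v) - v/3))*v) - 186 = (v² + √(v + (-v/3 - 1/(3*v)))*v) - 186 = (v² + √(-1/(3*v) + 2*v/3)*v) - 186 = (v² + v*√(-1/(3*v) + 2*v/3)) - 186 = -186 + v² + v*√(-1/(3*v) + 2*v/3))
-18253 + H(-59) = -18253 + (-186 + (-59)² + (⅓)*(-59)*√(-3/(-59) + 6*(-59))) = -18253 + (-186 + 3481 + (⅓)*(-59)*√(-3*(-1/59) - 354)) = -18253 + (-186 + 3481 + (⅓)*(-59)*√(3/59 - 354)) = -18253 + (-186 + 3481 + (⅓)*(-59)*√(-20883/59)) = -18253 + (-186 + 3481 + (⅓)*(-59)*(I*√1232097/59)) = -18253 + (-186 + 3481 - I*√1232097/3) = -18253 + (3295 - I*√1232097/3) = -14958 - I*√1232097/3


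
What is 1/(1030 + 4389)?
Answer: 1/5419 ≈ 0.00018454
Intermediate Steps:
1/(1030 + 4389) = 1/5419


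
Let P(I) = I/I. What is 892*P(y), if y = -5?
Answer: 892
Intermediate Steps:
P(I) = 1
892*P(y) = 892*1 = 892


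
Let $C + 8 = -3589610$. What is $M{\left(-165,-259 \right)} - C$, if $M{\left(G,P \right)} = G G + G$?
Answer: $3616678$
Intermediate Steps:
$C = -3589618$ ($C = -8 - 3589610 = -3589618$)
$M{\left(G,P \right)} = G + G^{2}$ ($M{\left(G,P \right)} = G^{2} + G = G + G^{2}$)
$M{\left(-165,-259 \right)} - C = - 165 \left(1 - 165\right) - -3589618 = \left(-165\right) \left(-164\right) + 3589618 = 27060 + 3589618 = 3616678$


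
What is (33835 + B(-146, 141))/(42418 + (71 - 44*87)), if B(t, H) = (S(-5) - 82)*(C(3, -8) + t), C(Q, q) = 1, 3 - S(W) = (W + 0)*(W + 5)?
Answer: 6470/5523 ≈ 1.1715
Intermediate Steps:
S(W) = 3 - W*(5 + W) (S(W) = 3 - (W + 0)*(W + 5) = 3 - W*(5 + W))
B(t, H) = -79 - 79*t (B(t, H) = ((3 - 1*(-5)**2 - 5*(-5)) - 82)*(1 + t) = ((3 - 1*25 + 25) - 82)*(1 + t) = ((3 - 25 + 25) - 82)*(1 + t) = (3 - 82)*(1 + t) = -79*(1 + t) = -79 - 79*t)
(33835 + B(-146, 141))/(42418 + (71 - 44*87)) = (33835 + (-79 - 79*(-146)))/(42418 + (71 - 44*87)) = (33835 + (-79 + 11534))/(42418 + (71 - 3828)) = (33835 + 11455)/(42418 - 3757) = 45290/38661 = 45290*(1/38661) = 6470/5523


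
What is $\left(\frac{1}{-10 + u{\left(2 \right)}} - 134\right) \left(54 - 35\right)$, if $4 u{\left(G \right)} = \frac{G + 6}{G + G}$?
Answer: $-2548$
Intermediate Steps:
$u{\left(G \right)} = \frac{6 + G}{8 G}$ ($u{\left(G \right)} = \frac{\left(G + 6\right) \frac{1}{G + G}}{4} = \frac{\left(6 + G\right) \frac{1}{2 G}}{4} = \frac{\frac{1}{2} \frac{1}{G} \left(6 + G\right)}{4} = \frac{6 + G}{8 G}$)
$\left(\frac{1}{-10 + u{\left(2 \right)}} - 134\right) \left(54 - 35\right) = \left(\frac{1}{-10 + \frac{6 + 2}{8 \cdot 2}} - 134\right) \left(54 - 35\right) = \left(\frac{1}{-10 + \frac{1}{8} \cdot \frac{1}{2} \cdot 8} - 134\right) 19 = \left(\frac{1}{-10 + \frac{1}{2}} - 134\right) 19 = \left(\frac{1}{- \frac{19}{2}} - 134\right) 19 = \left(- \frac{2}{19} - 134\right) 19 = \left(- \frac{2548}{19}\right) 19 = -2548$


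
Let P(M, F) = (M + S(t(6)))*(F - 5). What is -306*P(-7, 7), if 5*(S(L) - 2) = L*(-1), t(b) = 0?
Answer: 3060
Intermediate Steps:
S(L) = 2 - L/5 (S(L) = 2 + (L*(-1))/5 = 2 + (-L)/5 = 2 - L/5)
P(M, F) = (-5 + F)*(2 + M) (P(M, F) = (M + (2 - ⅕*0))*(F - 5) = (M + (2 + 0))*(-5 + F) = (M + 2)*(-5 + F) = (2 + M)*(-5 + F) = (-5 + F)*(2 + M))
-306*P(-7, 7) = -306*(-10 - 5*(-7) + 2*7 + 7*(-7)) = -306*(-10 + 35 + 14 - 49) = -306*(-10) = 3060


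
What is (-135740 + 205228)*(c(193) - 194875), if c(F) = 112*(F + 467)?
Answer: -8404921040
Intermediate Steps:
c(F) = 52304 + 112*F (c(F) = 112*(467 + F) = 52304 + 112*F)
(-135740 + 205228)*(c(193) - 194875) = (-135740 + 205228)*((52304 + 112*193) - 194875) = 69488*((52304 + 21616) - 194875) = 69488*(73920 - 194875) = 69488*(-120955) = -8404921040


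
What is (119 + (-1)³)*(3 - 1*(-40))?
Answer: 5074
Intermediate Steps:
(119 + (-1)³)*(3 - 1*(-40)) = (119 - 1)*(3 + 40) = 118*43 = 5074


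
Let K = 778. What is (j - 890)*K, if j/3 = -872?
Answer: -2727668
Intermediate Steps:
j = -2616 (j = 3*(-872) = -2616)
(j - 890)*K = (-2616 - 890)*778 = -3506*778 = -2727668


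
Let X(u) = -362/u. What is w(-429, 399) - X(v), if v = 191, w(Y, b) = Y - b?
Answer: -157786/191 ≈ -826.10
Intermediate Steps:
w(-429, 399) - X(v) = (-429 - 1*399) - (-362)/191 = (-429 - 399) - (-362)/191 = -828 - 1*(-362/191) = -828 + 362/191 = -157786/191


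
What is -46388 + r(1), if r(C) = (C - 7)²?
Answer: -46352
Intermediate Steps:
r(C) = (-7 + C)²
-46388 + r(1) = -46388 + (-7 + 1)² = -46388 + (-6)² = -46388 + 36 = -46352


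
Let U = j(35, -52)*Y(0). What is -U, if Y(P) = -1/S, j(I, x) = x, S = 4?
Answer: -13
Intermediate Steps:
Y(P) = -¼ (Y(P) = -1/4 = -1*¼ = -¼)
U = 13 (U = -52*(-¼) = 13)
-U = -1*13 = -13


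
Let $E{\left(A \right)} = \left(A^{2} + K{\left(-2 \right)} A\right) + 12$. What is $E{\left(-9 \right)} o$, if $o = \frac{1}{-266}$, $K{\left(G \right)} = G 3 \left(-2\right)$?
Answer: $\frac{15}{266} \approx 0.056391$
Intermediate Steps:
$K{\left(G \right)} = - 6 G$ ($K{\left(G \right)} = 3 G \left(-2\right) = - 6 G$)
$E{\left(A \right)} = 12 + A^{2} + 12 A$ ($E{\left(A \right)} = \left(A^{2} + \left(-6\right) \left(-2\right) A\right) + 12 = \left(A^{2} + 12 A\right) + 12 = 12 + A^{2} + 12 A$)
$o = - \frac{1}{266} \approx -0.0037594$
$E{\left(-9 \right)} o = \left(12 + \left(-9\right)^{2} + 12 \left(-9\right)\right) \left(- \frac{1}{266}\right) = \left(12 + 81 - 108\right) \left(- \frac{1}{266}\right) = \left(-15\right) \left(- \frac{1}{266}\right) = \frac{15}{266}$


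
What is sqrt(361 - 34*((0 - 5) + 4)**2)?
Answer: sqrt(327) ≈ 18.083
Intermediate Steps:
sqrt(361 - 34*((0 - 5) + 4)**2) = sqrt(361 - 34*(-5 + 4)**2) = sqrt(361 - 34*(-1)**2) = sqrt(361 - 34*1) = sqrt(361 - 34) = sqrt(327)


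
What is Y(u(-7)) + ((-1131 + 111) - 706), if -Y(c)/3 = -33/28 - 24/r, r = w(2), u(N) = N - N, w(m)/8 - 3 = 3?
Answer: -48187/28 ≈ -1721.0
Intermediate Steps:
w(m) = 48 (w(m) = 24 + 8*3 = 24 + 24 = 48)
u(N) = 0
r = 48
Y(c) = 141/28 (Y(c) = -3*(-33/28 - 24/48) = -3*(-33*1/28 - 24*1/48) = -3*(-33/28 - ½) = -3*(-47/28) = 141/28)
Y(u(-7)) + ((-1131 + 111) - 706) = 141/28 + ((-1131 + 111) - 706) = 141/28 + (-1020 - 706) = 141/28 - 1726 = -48187/28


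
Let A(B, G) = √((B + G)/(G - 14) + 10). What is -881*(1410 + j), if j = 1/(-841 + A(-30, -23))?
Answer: -32507333778463/26168974 + 2643*√1739/26168974 ≈ -1.2422e+6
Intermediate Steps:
A(B, G) = √(10 + (B + G)/(-14 + G)) (A(B, G) = √((B + G)/(-14 + G) + 10) = √(10 + (B + G)/(-14 + G)))
j = 1/(-841 + 3*√1739/37) (j = 1/(-841 + √((-140 - 30 + 11*(-23))/(-14 - 23))) = 1/(-841 + √((-140 - 30 - 253)/(-37))) = 1/(-841 + √(-1/37*(-423))) = 1/(-841 + √(423/37)) = 1/(-841 + 3*√1739/37) ≈ -0.0011939)
-881*(1410 + j) = -881*(1410 + (-31117/26168974 - 3*√1739/26168974)) = -881*(36898222223/26168974 - 3*√1739/26168974) = -32507333778463/26168974 + 2643*√1739/26168974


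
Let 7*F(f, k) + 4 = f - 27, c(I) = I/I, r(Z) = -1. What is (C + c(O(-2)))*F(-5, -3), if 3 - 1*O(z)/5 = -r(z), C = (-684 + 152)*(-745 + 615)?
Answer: -2489796/7 ≈ -3.5569e+5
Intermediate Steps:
C = 69160 (C = -532*(-130) = 69160)
O(z) = 10 (O(z) = 15 - (-5)*(-1) = 15 - 5*1 = 15 - 5 = 10)
c(I) = 1
F(f, k) = -31/7 + f/7 (F(f, k) = -4/7 + (f - 27)/7 = -4/7 + (-27 + f)/7 = -4/7 + (-27/7 + f/7) = -31/7 + f/7)
(C + c(O(-2)))*F(-5, -3) = (69160 + 1)*(-31/7 + (⅐)*(-5)) = 69161*(-31/7 - 5/7) = 69161*(-36/7) = -2489796/7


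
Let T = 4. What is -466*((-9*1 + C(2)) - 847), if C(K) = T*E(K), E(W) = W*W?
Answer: 391440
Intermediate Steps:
E(W) = W²
C(K) = 4*K²
-466*((-9*1 + C(2)) - 847) = -466*((-9*1 + 4*2²) - 847) = -466*((-9 + 4*4) - 847) = -466*((-9 + 16) - 847) = -466*(7 - 847) = -466*(-840) = 391440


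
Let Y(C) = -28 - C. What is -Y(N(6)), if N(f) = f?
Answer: 34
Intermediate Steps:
-Y(N(6)) = -(-28 - 1*6) = -(-28 - 6) = -1*(-34) = 34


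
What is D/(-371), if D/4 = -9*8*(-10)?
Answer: -2880/371 ≈ -7.7628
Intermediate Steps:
D = 2880 (D = 4*(-9*8*(-10)) = 4*(-72*(-10)) = 4*720 = 2880)
D/(-371) = 2880/(-371) = 2880*(-1/371) = -2880/371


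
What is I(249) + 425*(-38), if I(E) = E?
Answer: -15901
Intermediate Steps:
I(249) + 425*(-38) = 249 + 425*(-38) = 249 - 16150 = -15901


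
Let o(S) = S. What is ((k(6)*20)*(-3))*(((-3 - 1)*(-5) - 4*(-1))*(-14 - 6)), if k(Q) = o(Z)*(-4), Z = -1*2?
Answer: 230400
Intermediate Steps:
Z = -2
k(Q) = 8 (k(Q) = -2*(-4) = 8)
((k(6)*20)*(-3))*(((-3 - 1)*(-5) - 4*(-1))*(-14 - 6)) = ((8*20)*(-3))*(((-3 - 1)*(-5) - 4*(-1))*(-14 - 6)) = (160*(-3))*((-4*(-5) + 4)*(-20)) = -480*(20 + 4)*(-20) = -11520*(-20) = -480*(-480) = 230400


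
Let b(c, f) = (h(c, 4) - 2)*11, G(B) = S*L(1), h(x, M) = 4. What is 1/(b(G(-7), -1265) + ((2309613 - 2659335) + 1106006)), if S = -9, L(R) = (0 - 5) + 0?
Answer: 1/756306 ≈ 1.3222e-6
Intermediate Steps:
L(R) = -5 (L(R) = -5 + 0 = -5)
G(B) = 45 (G(B) = -9*(-5) = 45)
b(c, f) = 22 (b(c, f) = (4 - 2)*11 = 2*11 = 22)
1/(b(G(-7), -1265) + ((2309613 - 2659335) + 1106006)) = 1/(22 + ((2309613 - 2659335) + 1106006)) = 1/(22 + (-349722 + 1106006)) = 1/(22 + 756284) = 1/756306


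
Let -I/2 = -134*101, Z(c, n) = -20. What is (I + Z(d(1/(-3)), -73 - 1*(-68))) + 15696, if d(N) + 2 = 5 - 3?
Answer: 42744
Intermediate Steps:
d(N) = 0 (d(N) = -2 + (5 - 3) = -2 + 2 = 0)
I = 27068 (I = -(-268)*101 = -2*(-13534) = 27068)
(I + Z(d(1/(-3)), -73 - 1*(-68))) + 15696 = (27068 - 20) + 15696 = 27048 + 15696 = 42744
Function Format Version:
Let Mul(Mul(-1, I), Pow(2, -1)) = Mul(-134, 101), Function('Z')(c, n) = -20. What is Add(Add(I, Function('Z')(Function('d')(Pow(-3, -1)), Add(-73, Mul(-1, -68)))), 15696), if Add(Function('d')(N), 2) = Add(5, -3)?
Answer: 42744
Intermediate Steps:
Function('d')(N) = 0 (Function('d')(N) = Add(-2, Add(5, -3)) = Add(-2, 2) = 0)
I = 27068 (I = Mul(-2, Mul(-134, 101)) = Mul(-2, -13534) = 27068)
Add(Add(I, Function('Z')(Function('d')(Pow(-3, -1)), Add(-73, Mul(-1, -68)))), 15696) = Add(Add(27068, -20), 15696) = Add(27048, 15696) = 42744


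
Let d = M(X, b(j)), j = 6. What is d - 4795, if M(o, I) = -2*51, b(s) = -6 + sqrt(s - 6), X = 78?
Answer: -4897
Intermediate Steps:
b(s) = -6 + sqrt(-6 + s)
M(o, I) = -102
d = -102
d - 4795 = -102 - 4795 = -4897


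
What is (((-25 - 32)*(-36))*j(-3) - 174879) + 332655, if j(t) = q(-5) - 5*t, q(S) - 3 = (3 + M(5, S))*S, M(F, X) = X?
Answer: 215232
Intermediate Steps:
q(S) = 3 + S*(3 + S) (q(S) = 3 + (3 + S)*S = 3 + S*(3 + S))
j(t) = 13 - 5*t (j(t) = (3 + (-5)² + 3*(-5)) - 5*t = (3 + 25 - 15) - 5*t = 13 - 5*t)
(((-25 - 32)*(-36))*j(-3) - 174879) + 332655 = (((-25 - 32)*(-36))*(13 - 5*(-3)) - 174879) + 332655 = ((-57*(-36))*(13 + 15) - 174879) + 332655 = (2052*28 - 174879) + 332655 = (57456 - 174879) + 332655 = -117423 + 332655 = 215232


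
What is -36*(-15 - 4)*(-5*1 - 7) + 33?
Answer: -8175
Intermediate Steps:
-36*(-15 - 4)*(-5*1 - 7) + 33 = -(-684)*(-5 - 7) + 33 = -(-684)*(-12) + 33 = -36*228 + 33 = -8208 + 33 = -8175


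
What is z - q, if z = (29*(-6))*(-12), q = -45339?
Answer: 47427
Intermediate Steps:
z = 2088 (z = -174*(-12) = 2088)
z - q = 2088 - 1*(-45339) = 2088 + 45339 = 47427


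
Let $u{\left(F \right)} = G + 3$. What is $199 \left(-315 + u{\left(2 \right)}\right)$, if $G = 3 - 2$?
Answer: $-61889$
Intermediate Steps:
$G = 1$ ($G = 3 - 2 = 1$)
$u{\left(F \right)} = 4$ ($u{\left(F \right)} = 1 + 3 = 4$)
$199 \left(-315 + u{\left(2 \right)}\right) = 199 \left(-315 + 4\right) = 199 \left(-311\right) = -61889$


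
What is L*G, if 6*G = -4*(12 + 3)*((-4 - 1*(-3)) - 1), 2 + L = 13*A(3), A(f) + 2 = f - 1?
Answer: -40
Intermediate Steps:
A(f) = -3 + f (A(f) = -2 + (f - 1) = -2 + (-1 + f) = -3 + f)
L = -2 (L = -2 + 13*(-3 + 3) = -2 + 13*0 = -2 + 0 = -2)
G = 20 (G = (-4*(12 + 3)*((-4 - 1*(-3)) - 1))/6 = (-60*((-4 + 3) - 1))/6 = (-60*(-1 - 1))/6 = (-60*(-2))/6 = (-4*(-30))/6 = (1/6)*120 = 20)
L*G = -2*20 = -40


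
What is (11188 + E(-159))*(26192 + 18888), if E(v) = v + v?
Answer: 490019600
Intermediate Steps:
E(v) = 2*v
(11188 + E(-159))*(26192 + 18888) = (11188 + 2*(-159))*(26192 + 18888) = (11188 - 318)*45080 = 10870*45080 = 490019600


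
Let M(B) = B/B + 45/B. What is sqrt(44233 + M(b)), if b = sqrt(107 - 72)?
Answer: sqrt(2167466 + 63*sqrt(35))/7 ≈ 210.34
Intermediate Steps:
b = sqrt(35) ≈ 5.9161
M(B) = 1 + 45/B
sqrt(44233 + M(b)) = sqrt(44233 + (45 + sqrt(35))/(sqrt(35))) = sqrt(44233 + (sqrt(35)/35)*(45 + sqrt(35))) = sqrt(44233 + sqrt(35)*(45 + sqrt(35))/35)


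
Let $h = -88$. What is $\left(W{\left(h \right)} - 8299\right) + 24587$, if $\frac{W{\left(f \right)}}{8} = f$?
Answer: $15584$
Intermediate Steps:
$W{\left(f \right)} = 8 f$
$\left(W{\left(h \right)} - 8299\right) + 24587 = \left(8 \left(-88\right) - 8299\right) + 24587 = \left(-704 - 8299\right) + 24587 = -9003 + 24587 = 15584$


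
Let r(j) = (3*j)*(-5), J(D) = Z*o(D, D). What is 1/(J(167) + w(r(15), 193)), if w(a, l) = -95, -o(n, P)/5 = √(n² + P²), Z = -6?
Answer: 19/10038235 + 1002*√2/10038235 ≈ 0.00014306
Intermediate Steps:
o(n, P) = -5*√(P² + n²) (o(n, P) = -5*√(n² + P²) = -5*√(P² + n²))
J(D) = 30*√2*√(D²) (J(D) = -(-30)*√(D² + D²) = -(-30)*√(2*D²) = -(-30)*√2*√(D²) = 30*√2*√(D²))
r(j) = -15*j
1/(J(167) + w(r(15), 193)) = 1/(30*√2*√(167²) - 95) = 1/(30*√2*√27889 - 95) = 1/(30*√2*167 - 95) = 1/(5010*√2 - 95) = 1/(-95 + 5010*√2)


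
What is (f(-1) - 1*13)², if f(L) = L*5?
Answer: 324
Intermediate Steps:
f(L) = 5*L
(f(-1) - 1*13)² = (5*(-1) - 1*13)² = (-5 - 13)² = (-18)² = 324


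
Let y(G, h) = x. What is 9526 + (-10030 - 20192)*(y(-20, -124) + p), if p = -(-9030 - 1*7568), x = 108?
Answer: -504879206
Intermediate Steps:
y(G, h) = 108
p = 16598 (p = -(-9030 - 7568) = -1*(-16598) = 16598)
9526 + (-10030 - 20192)*(y(-20, -124) + p) = 9526 + (-10030 - 20192)*(108 + 16598) = 9526 - 30222*16706 = 9526 - 504888732 = -504879206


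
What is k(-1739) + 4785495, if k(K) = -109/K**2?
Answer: 14471915924786/3024121 ≈ 4.7855e+6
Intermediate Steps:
k(K) = -109/K**2
k(-1739) + 4785495 = -109/(-1739)**2 + 4785495 = -109*1/3024121 + 4785495 = -109/3024121 + 4785495 = 14471915924786/3024121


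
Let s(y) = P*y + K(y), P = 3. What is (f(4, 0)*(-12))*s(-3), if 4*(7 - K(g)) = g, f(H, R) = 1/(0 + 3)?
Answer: 5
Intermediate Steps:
f(H, R) = ⅓ (f(H, R) = 1/3 = ⅓)
K(g) = 7 - g/4
s(y) = 7 + 11*y/4 (s(y) = 3*y + (7 - y/4) = 7 + 11*y/4)
(f(4, 0)*(-12))*s(-3) = ((⅓)*(-12))*(7 + (11/4)*(-3)) = -4*(7 - 33/4) = -4*(-5/4) = 5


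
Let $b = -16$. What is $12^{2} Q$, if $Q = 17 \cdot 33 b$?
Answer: $-1292544$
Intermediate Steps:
$Q = -8976$ ($Q = 17 \cdot 33 \left(-16\right) = 561 \left(-16\right) = -8976$)
$12^{2} Q = 12^{2} \left(-8976\right) = 144 \left(-8976\right) = -1292544$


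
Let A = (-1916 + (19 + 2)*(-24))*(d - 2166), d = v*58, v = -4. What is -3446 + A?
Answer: 5799714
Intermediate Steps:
d = -232 (d = -4*58 = -232)
A = 5803160 (A = (-1916 + (19 + 2)*(-24))*(-232 - 2166) = (-1916 + 21*(-24))*(-2398) = (-1916 - 504)*(-2398) = -2420*(-2398) = 5803160)
-3446 + A = -3446 + 5803160 = 5799714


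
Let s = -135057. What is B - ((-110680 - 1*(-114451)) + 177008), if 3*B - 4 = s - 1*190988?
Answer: -868378/3 ≈ -2.8946e+5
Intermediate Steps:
B = -326041/3 (B = 4/3 + (-135057 - 1*190988)/3 = 4/3 + (-135057 - 190988)/3 = 4/3 + (⅓)*(-326045) = 4/3 - 326045/3 = -326041/3 ≈ -1.0868e+5)
B - ((-110680 - 1*(-114451)) + 177008) = -326041/3 - ((-110680 - 1*(-114451)) + 177008) = -326041/3 - ((-110680 + 114451) + 177008) = -326041/3 - (3771 + 177008) = -326041/3 - 1*180779 = -326041/3 - 180779 = -868378/3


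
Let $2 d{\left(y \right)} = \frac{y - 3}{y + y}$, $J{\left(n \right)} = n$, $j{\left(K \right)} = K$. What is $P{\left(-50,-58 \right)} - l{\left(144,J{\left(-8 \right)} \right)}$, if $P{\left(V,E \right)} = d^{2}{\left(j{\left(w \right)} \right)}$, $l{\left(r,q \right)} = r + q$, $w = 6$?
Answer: $- \frac{8703}{64} \approx -135.98$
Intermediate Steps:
$d{\left(y \right)} = \frac{-3 + y}{4 y}$ ($d{\left(y \right)} = \frac{\left(y - 3\right) \frac{1}{y + y}}{2} = \frac{\left(-3 + y\right) \frac{1}{2 y}}{2} = \frac{\frac{1}{2} \frac{1}{y} \left(-3 + y\right)}{2} = \frac{-3 + y}{4 y}$)
$l{\left(r,q \right)} = q + r$
$P{\left(V,E \right)} = \frac{1}{64}$ ($P{\left(V,E \right)} = \left(\frac{-3 + 6}{4 \cdot 6}\right)^{2} = \left(\frac{1}{4} \cdot \frac{1}{6} \cdot 3\right)^{2} = \left(\frac{1}{8}\right)^{2} = \frac{1}{64}$)
$P{\left(-50,-58 \right)} - l{\left(144,J{\left(-8 \right)} \right)} = \frac{1}{64} - \left(-8 + 144\right) = \frac{1}{64} - 136 = - \frac{8703}{64}$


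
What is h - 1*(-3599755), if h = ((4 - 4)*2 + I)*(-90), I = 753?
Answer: 3531985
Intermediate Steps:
h = -67770 (h = ((4 - 4)*2 + 753)*(-90) = (0*2 + 753)*(-90) = (0 + 753)*(-90) = 753*(-90) = -67770)
h - 1*(-3599755) = -67770 - 1*(-3599755) = -67770 + 3599755 = 3531985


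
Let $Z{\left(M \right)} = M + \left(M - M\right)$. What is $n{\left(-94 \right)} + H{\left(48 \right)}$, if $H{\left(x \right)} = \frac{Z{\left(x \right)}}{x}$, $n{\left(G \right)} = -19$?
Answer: $-18$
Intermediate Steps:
$Z{\left(M \right)} = M$ ($Z{\left(M \right)} = M + 0 = M$)
$H{\left(x \right)} = 1$ ($H{\left(x \right)} = \frac{x}{x} = 1$)
$n{\left(-94 \right)} + H{\left(48 \right)} = -19 + 1 = -18$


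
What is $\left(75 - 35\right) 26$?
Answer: $1040$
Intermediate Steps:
$\left(75 - 35\right) 26 = 40 \cdot 26 = 1040$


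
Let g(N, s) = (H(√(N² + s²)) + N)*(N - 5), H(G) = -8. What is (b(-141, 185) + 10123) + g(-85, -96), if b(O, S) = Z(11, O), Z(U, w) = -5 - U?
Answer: 18477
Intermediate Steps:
b(O, S) = -16 (b(O, S) = -5 - 1*11 = -5 - 11 = -16)
g(N, s) = (-8 + N)*(-5 + N) (g(N, s) = (-8 + N)*(N - 5) = (-8 + N)*(-5 + N))
(b(-141, 185) + 10123) + g(-85, -96) = (-16 + 10123) + (40 + (-85)² - 13*(-85)) = 10107 + (40 + 7225 + 1105) = 10107 + 8370 = 18477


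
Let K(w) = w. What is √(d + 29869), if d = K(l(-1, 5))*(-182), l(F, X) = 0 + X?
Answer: 7*√591 ≈ 170.17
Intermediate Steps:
l(F, X) = X
d = -910 (d = 5*(-182) = -910)
√(d + 29869) = √(-910 + 29869) = √28959 = 7*√591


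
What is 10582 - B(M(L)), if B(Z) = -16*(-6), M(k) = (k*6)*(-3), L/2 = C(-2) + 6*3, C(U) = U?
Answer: 10486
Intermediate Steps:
L = 32 (L = 2*(-2 + 6*3) = 2*(-2 + 18) = 2*16 = 32)
M(k) = -18*k (M(k) = (6*k)*(-3) = -18*k)
B(Z) = 96
10582 - B(M(L)) = 10582 - 1*96 = 10582 - 96 = 10486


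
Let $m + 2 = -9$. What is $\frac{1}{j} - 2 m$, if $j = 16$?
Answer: $\frac{353}{16} \approx 22.063$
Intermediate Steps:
$m = -11$ ($m = -2 - 9 = -11$)
$\frac{1}{j} - 2 m = \frac{1}{16} - -22 = \frac{1}{16} + 22 = \frac{353}{16}$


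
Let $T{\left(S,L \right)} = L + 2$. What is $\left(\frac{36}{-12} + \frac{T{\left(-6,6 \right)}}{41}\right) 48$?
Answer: $- \frac{5520}{41} \approx -134.63$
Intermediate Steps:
$T{\left(S,L \right)} = 2 + L$
$\left(\frac{36}{-12} + \frac{T{\left(-6,6 \right)}}{41}\right) 48 = \left(\frac{36}{-12} + \frac{2 + 6}{41}\right) 48 = \left(36 \left(- \frac{1}{12}\right) + 8 \cdot \frac{1}{41}\right) 48 = \left(-3 + \frac{8}{41}\right) 48 = \left(- \frac{115}{41}\right) 48 = - \frac{5520}{41}$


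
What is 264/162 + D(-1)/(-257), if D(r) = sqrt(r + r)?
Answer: 44/27 - I*sqrt(2)/257 ≈ 1.6296 - 0.0055028*I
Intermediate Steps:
D(r) = sqrt(2)*sqrt(r) (D(r) = sqrt(2*r) = sqrt(2)*sqrt(r))
264/162 + D(-1)/(-257) = 264/162 + (sqrt(2)*sqrt(-1))/(-257) = 264*(1/162) + (sqrt(2)*I)*(-1/257) = 44/27 + (I*sqrt(2))*(-1/257) = 44/27 - I*sqrt(2)/257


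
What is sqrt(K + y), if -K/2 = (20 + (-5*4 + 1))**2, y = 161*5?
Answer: sqrt(803) ≈ 28.337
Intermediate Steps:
y = 805
K = -2 (K = -2*(20 + (-5*4 + 1))**2 = -2*(20 + (-20 + 1))**2 = -2*(20 - 19)**2 = -2*1**2 = -2*1 = -2)
sqrt(K + y) = sqrt(-2 + 805) = sqrt(803)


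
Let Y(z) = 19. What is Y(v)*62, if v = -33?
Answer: 1178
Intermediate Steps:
Y(v)*62 = 19*62 = 1178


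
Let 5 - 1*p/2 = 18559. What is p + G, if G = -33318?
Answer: -70426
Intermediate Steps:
p = -37108 (p = 10 - 2*18559 = 10 - 37118 = -37108)
p + G = -37108 - 33318 = -70426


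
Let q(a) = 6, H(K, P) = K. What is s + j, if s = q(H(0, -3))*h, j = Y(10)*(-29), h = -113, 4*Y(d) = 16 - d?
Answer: -1443/2 ≈ -721.50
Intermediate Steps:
Y(d) = 4 - d/4 (Y(d) = (16 - d)/4 = 4 - d/4)
j = -87/2 (j = (4 - ¼*10)*(-29) = (4 - 5/2)*(-29) = (3/2)*(-29) = -87/2 ≈ -43.500)
s = -678 (s = 6*(-113) = -678)
s + j = -678 - 87/2 = -1443/2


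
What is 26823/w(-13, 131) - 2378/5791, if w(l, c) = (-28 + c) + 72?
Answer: 154915843/1013425 ≈ 152.86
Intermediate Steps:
w(l, c) = 44 + c
26823/w(-13, 131) - 2378/5791 = 26823/(44 + 131) - 2378/5791 = 26823/175 - 2378*1/5791 = 26823*(1/175) - 2378/5791 = 26823/175 - 2378/5791 = 154915843/1013425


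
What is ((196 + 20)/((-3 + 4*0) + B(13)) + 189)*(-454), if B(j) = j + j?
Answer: -2071602/23 ≈ -90070.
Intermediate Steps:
B(j) = 2*j
((196 + 20)/((-3 + 4*0) + B(13)) + 189)*(-454) = ((196 + 20)/((-3 + 4*0) + 2*13) + 189)*(-454) = (216/((-3 + 0) + 26) + 189)*(-454) = (216/(-3 + 26) + 189)*(-454) = (216/23 + 189)*(-454) = (4563/23)*(-454) = -2071602/23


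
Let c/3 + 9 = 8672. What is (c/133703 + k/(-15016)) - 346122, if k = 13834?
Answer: -347452573341367/1003842124 ≈ -3.4612e+5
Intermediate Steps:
c = 25989 (c = -27 + 3*8672 = -27 + 26016 = 25989)
(c/133703 + k/(-15016)) - 346122 = (25989/133703 + 13834/(-15016)) - 346122 = (25989*(1/133703) + 13834*(-1/15016)) - 346122 = (25989/133703 - 6917/7508) - 346122 = -729698239/1003842124 - 346122 = -347452573341367/1003842124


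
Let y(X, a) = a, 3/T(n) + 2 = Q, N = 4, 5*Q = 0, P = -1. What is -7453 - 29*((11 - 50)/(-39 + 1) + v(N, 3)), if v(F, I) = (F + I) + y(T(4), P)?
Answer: -290957/38 ≈ -7656.8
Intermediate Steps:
Q = 0 (Q = (1/5)*0 = 0)
T(n) = -3/2 (T(n) = 3/(-2 + 0) = 3/(-2) = 3*(-1/2) = -3/2)
v(F, I) = -1 + F + I (v(F, I) = (F + I) - 1 = -1 + F + I)
-7453 - 29*((11 - 50)/(-39 + 1) + v(N, 3)) = -7453 - 29*((11 - 50)/(-39 + 1) + (-1 + 4 + 3)) = -7453 - 29*(-39/(-38) + 6) = -7453 - 29*(-39*(-1/38) + 6) = -7453 - 29*(39/38 + 6) = -7453 - 29*267/38 = -7453 - 7743/38 = -290957/38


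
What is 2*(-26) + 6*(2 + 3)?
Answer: -22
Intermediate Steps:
2*(-26) + 6*(2 + 3) = -52 + 6*5 = -52 + 30 = -22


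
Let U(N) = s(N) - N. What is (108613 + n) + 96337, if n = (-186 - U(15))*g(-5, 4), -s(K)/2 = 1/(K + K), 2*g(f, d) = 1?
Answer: 3072968/15 ≈ 2.0486e+5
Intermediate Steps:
g(f, d) = 1/2 (g(f, d) = (1/2)*1 = 1/2)
s(K) = -1/K (s(K) = -2/(K + K) = -2*1/(2*K) = -1/K)
U(N) = -N - 1/N (U(N) = -1/N - N = -N - 1/N)
n = -1282/15 (n = (-186 - (-1*15 - 1/15))*(1/2) = (-186 - (-15 - 1*1/15))*(1/2) = (-186 - (-15 - 1/15))*(1/2) = (-186 - 1*(-226/15))*(1/2) = (-186 + 226/15)*(1/2) = -2564/15*1/2 = -1282/15 ≈ -85.467)
(108613 + n) + 96337 = (108613 - 1282/15) + 96337 = 1627913/15 + 96337 = 3072968/15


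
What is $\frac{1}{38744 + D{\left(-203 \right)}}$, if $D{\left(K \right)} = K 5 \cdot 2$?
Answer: $\frac{1}{36714} \approx 2.7238 \cdot 10^{-5}$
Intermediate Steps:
$D{\left(K \right)} = 10 K$ ($D{\left(K \right)} = 5 K 2 = 10 K$)
$\frac{1}{38744 + D{\left(-203 \right)}} = \frac{1}{38744 + 10 \left(-203\right)} = \frac{1}{38744 - 2030} = \frac{1}{36714}$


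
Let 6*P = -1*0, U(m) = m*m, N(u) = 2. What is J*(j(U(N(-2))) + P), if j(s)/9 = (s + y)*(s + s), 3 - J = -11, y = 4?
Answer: 8064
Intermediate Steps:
U(m) = m²
J = 14 (J = 3 - 1*(-11) = 3 + 11 = 14)
P = 0 (P = (-1*0)/6 = (⅙)*0 = 0)
j(s) = 18*s*(4 + s) (j(s) = 9*((s + 4)*(s + s)) = 9*((4 + s)*(2*s)) = 9*(2*s*(4 + s)) = 18*s*(4 + s))
J*(j(U(N(-2))) + P) = 14*(18*2²*(4 + 2²) + 0) = 14*(18*4*(4 + 4) + 0) = 14*(18*4*8 + 0) = 14*(576 + 0) = 14*576 = 8064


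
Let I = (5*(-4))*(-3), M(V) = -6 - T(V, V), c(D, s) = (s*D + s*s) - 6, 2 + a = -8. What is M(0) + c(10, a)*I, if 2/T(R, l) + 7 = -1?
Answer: -1463/4 ≈ -365.75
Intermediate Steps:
a = -10 (a = -2 - 8 = -10)
T(R, l) = -¼ (T(R, l) = 2/(-7 - 1) = 2/(-8) = 2*(-⅛) = -¼)
c(D, s) = -6 + s² + D*s (c(D, s) = (D*s + s²) - 6 = (s² + D*s) - 6 = -6 + s² + D*s)
M(V) = -23/4 (M(V) = -6 - 1*(-¼) = -6 + ¼ = -23/4)
I = 60 (I = -20*(-3) = 60)
M(0) + c(10, a)*I = -23/4 + (-6 + (-10)² + 10*(-10))*60 = -23/4 + (-6 + 100 - 100)*60 = -23/4 - 6*60 = -23/4 - 360 = -1463/4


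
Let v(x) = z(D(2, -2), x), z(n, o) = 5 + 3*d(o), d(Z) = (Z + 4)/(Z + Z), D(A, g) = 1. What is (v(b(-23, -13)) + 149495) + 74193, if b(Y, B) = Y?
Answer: 10289935/46 ≈ 2.2369e+5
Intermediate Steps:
d(Z) = (4 + Z)/(2*Z) (d(Z) = (4 + Z)/((2*Z)) = (4 + Z)*(1/(2*Z)) = (4 + Z)/(2*Z))
z(n, o) = 5 + 3*(4 + o)/(2*o) (z(n, o) = 5 + 3*((4 + o)/(2*o)) = 5 + 3*(4 + o)/(2*o))
v(x) = 13/2 + 6/x
(v(b(-23, -13)) + 149495) + 74193 = ((13/2 + 6/(-23)) + 149495) + 74193 = ((13/2 + 6*(-1/23)) + 149495) + 74193 = ((13/2 - 6/23) + 149495) + 74193 = (287/46 + 149495) + 74193 = 6877057/46 + 74193 = 10289935/46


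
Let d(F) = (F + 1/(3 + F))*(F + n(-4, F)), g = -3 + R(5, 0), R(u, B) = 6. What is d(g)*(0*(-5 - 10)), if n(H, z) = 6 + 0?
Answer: 0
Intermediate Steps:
n(H, z) = 6
g = 3 (g = -3 + 6 = 3)
d(F) = (6 + F)*(F + 1/(3 + F)) (d(F) = (F + 1/(3 + F))*(F + 6) = (F + 1/(3 + F))*(6 + F) = (6 + F)*(F + 1/(3 + F)))
d(g)*(0*(-5 - 10)) = ((6 + 3³ + 9*3² + 19*3)/(3 + 3))*(0*(-5 - 10)) = ((6 + 27 + 9*9 + 57)/6)*(0*(-15)) = ((6 + 27 + 81 + 57)/6)*0 = ((⅙)*171)*0 = (57/2)*0 = 0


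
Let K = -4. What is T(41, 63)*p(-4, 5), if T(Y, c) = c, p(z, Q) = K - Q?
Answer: -567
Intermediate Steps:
p(z, Q) = -4 - Q
T(41, 63)*p(-4, 5) = 63*(-4 - 1*5) = 63*(-4 - 5) = 63*(-9) = -567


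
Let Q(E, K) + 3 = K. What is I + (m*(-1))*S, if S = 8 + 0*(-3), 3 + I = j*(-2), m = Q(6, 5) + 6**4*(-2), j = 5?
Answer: 20707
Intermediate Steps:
Q(E, K) = -3 + K
m = -2590 (m = (-3 + 5) + 6**4*(-2) = 2 + 1296*(-2) = 2 - 2592 = -2590)
I = -13 (I = -3 + 5*(-2) = -3 - 10 = -13)
S = 8 (S = 8 + 0 = 8)
I + (m*(-1))*S = -13 - 2590*(-1)*8 = -13 + 2590*8 = -13 + 20720 = 20707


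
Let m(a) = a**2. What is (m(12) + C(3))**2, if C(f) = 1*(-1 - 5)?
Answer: 19044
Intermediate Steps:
C(f) = -6 (C(f) = 1*(-6) = -6)
(m(12) + C(3))**2 = (12**2 - 6)**2 = (144 - 6)**2 = 138**2 = 19044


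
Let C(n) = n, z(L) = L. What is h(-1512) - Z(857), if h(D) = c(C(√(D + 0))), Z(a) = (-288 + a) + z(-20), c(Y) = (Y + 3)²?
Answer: -2052 + 36*I*√42 ≈ -2052.0 + 233.31*I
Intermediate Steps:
c(Y) = (3 + Y)²
Z(a) = -308 + a (Z(a) = (-288 + a) - 20 = -308 + a)
h(D) = (3 + √D)² (h(D) = (3 + √(D + 0))² = (3 + √D)²)
h(-1512) - Z(857) = (3 + √(-1512))² - (-308 + 857) = (3 + 6*I*√42)² - 1*549 = (3 + 6*I*√42)² - 549 = -549 + (3 + 6*I*√42)²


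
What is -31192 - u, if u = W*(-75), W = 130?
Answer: -21442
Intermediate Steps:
u = -9750 (u = 130*(-75) = -9750)
-31192 - u = -31192 - 1*(-9750) = -31192 + 9750 = -21442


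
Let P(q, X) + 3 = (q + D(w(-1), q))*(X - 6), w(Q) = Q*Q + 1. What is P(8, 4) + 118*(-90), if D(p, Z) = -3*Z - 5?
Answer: -10581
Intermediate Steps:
w(Q) = 1 + Q² (w(Q) = Q² + 1 = 1 + Q²)
D(p, Z) = -5 - 3*Z
P(q, X) = -3 + (-6 + X)*(-5 - 2*q) (P(q, X) = -3 + (q + (-5 - 3*q))*(X - 6) = -3 + (-5 - 2*q)*(-6 + X) = -3 + (-6 + X)*(-5 - 2*q))
P(8, 4) + 118*(-90) = (27 - 5*4 + 12*8 - 2*4*8) + 118*(-90) = (27 - 20 + 96 - 64) - 10620 = 39 - 10620 = -10581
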